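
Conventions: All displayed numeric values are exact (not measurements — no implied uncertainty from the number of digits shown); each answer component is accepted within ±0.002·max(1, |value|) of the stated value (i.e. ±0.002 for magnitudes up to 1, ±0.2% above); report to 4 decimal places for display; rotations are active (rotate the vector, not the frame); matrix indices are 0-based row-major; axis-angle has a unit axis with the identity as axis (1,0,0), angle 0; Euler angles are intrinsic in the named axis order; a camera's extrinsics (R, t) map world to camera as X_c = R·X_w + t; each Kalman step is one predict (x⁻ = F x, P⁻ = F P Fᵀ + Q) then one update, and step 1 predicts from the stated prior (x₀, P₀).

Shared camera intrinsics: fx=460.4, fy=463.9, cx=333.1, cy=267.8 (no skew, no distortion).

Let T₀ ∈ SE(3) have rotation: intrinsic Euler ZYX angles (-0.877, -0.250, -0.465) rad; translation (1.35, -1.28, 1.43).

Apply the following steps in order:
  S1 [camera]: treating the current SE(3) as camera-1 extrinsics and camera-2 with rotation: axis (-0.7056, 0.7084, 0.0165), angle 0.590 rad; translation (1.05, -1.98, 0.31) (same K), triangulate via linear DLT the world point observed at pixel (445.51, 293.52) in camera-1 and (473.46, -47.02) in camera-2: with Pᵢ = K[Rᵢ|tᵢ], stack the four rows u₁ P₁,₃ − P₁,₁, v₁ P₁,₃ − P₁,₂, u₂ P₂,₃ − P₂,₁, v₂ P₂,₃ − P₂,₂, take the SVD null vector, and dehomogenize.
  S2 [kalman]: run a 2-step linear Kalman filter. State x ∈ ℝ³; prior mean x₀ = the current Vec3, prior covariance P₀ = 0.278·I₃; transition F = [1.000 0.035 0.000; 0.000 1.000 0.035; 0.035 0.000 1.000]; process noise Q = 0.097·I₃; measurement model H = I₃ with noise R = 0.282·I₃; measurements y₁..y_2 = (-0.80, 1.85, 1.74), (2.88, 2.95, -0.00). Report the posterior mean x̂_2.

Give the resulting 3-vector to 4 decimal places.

after S1 (triangulate): (-1.1417, -0.4034, 1.7102)
after S2 (kf_track): (0.9049, 1.9319, 0.9251)

result = (0.9049, 1.9319, 0.9251)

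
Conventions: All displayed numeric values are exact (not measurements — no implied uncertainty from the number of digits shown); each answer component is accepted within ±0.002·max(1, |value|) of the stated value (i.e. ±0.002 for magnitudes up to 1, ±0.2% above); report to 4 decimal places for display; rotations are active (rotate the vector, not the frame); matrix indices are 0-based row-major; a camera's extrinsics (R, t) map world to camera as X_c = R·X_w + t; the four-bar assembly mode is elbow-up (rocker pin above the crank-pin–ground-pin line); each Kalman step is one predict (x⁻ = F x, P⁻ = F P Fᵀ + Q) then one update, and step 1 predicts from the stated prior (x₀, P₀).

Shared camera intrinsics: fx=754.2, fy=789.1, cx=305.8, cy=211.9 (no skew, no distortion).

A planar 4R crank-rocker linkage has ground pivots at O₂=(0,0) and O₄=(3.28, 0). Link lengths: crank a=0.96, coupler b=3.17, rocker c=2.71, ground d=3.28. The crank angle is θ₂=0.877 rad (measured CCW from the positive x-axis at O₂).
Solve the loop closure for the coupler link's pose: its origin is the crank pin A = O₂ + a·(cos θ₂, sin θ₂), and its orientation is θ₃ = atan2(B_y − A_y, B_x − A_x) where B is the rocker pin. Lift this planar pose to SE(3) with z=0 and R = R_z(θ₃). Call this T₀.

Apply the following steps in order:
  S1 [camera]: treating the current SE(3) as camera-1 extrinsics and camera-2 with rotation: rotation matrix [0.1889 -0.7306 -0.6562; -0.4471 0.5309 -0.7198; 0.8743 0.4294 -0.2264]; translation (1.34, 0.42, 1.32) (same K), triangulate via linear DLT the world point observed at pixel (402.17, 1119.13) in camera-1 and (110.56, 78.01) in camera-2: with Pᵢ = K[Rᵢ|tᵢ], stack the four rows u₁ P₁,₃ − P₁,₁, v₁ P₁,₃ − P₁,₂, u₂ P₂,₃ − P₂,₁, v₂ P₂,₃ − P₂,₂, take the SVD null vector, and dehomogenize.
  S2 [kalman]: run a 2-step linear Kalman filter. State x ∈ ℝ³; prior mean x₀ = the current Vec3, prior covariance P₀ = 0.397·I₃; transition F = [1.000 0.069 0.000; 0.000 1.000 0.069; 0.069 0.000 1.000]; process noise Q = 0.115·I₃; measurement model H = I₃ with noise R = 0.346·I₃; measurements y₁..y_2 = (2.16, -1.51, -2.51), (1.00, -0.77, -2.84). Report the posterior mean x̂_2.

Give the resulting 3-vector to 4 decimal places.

result = (1.1473, -0.6630, -1.7727)

source (fourbar_fk): coupler pose = R=[0.7845 -0.6202 0.0000; 0.6202 0.7845 0.0000; 0.0000 0.0000 1.0000], t=(0.6139, 0.7381, 0.0000)
after S1 (triangulate): (0.3581, 1.1141, 1.5953)
after S2 (kf_track): (1.1473, -0.6630, -1.7727)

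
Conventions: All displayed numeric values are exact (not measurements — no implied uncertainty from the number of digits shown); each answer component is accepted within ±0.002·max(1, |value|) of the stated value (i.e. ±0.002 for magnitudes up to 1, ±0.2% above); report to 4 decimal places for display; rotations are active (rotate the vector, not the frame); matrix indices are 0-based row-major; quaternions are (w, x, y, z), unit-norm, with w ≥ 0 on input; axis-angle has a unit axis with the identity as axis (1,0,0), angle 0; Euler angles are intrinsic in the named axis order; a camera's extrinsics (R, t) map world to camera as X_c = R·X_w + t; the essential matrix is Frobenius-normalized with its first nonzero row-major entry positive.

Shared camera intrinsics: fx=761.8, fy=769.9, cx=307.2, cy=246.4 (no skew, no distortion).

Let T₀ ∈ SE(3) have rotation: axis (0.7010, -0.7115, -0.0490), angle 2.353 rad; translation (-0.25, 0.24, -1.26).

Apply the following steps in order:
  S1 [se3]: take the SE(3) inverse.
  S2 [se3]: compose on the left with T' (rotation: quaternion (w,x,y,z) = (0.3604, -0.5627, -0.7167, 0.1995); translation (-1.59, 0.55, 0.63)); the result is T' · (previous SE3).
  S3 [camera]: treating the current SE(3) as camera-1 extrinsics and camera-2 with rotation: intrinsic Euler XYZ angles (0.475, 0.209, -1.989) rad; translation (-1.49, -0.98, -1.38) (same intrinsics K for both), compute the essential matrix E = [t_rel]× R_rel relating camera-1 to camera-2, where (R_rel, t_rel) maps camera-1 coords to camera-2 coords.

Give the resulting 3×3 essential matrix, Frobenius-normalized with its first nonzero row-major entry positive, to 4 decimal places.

after S1 (invert_se3): R=[0.1329 -0.8851 0.4461; -0.8155 0.1582 0.5567; -0.5632 -0.4378 -0.7008], t=(0.8077, 0.4596, -0.9187)
after S2 (compose_se3): R=[-0.1373 0.5239 0.8406; -0.1753 -0.8481 0.5000; 0.9749 -0.0787 0.2083], t=(-0.6909, 1.3397, 1.1550)
after S3 (essential): [0.3675 0.0152 0.5969; 0.5312 -0.3268 -0.2949; -0.0712 0.0762 0.1470]

matrix = [0.3675 0.0152 0.5969; 0.5312 -0.3268 -0.2949; -0.0712 0.0762 0.1470]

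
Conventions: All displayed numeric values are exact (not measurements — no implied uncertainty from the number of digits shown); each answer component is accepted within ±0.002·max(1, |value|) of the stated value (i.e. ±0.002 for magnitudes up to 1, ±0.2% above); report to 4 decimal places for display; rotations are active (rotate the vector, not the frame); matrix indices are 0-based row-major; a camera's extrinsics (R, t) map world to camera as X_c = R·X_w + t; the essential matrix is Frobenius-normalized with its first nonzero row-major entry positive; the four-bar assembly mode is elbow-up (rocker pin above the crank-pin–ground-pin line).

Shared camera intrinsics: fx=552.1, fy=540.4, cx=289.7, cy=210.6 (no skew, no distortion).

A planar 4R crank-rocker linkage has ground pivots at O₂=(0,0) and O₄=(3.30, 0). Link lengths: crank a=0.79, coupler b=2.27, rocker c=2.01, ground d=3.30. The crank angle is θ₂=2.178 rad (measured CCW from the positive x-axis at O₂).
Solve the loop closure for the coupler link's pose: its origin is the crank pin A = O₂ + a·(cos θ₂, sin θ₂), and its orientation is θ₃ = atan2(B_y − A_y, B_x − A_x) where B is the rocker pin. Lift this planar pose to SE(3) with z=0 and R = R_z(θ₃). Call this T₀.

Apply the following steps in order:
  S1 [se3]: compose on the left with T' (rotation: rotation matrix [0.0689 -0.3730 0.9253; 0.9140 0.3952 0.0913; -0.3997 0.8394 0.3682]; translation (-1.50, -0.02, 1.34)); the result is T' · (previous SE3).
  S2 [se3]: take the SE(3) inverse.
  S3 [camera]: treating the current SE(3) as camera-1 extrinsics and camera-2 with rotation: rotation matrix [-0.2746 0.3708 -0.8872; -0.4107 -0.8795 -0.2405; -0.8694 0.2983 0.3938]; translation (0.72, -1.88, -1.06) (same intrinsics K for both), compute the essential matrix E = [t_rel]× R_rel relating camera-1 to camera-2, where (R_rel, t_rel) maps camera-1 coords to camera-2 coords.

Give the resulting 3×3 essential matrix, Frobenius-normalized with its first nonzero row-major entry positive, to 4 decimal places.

source (fourbar_fk): coupler pose = R=[0.9629 -0.2698 0.0000; 0.2698 0.9629 0.0000; 0.0000 0.0000 1.0000], t=(-0.4508, 0.6488, 0.0000)
after S1 (compose_se3): R=[-0.0343 -0.3778 0.9253; 0.9868 0.1339 0.0913; -0.1584 0.9162 0.3682], t=(-1.7731, -0.1756, 2.0648)
after S2 (invert_se3): R=[-0.0343 0.9868 -0.1584; -0.3778 0.1339 0.9162; 0.9253 0.0913 0.3682], t=(0.4394, -2.5380, 0.8963)
after S3 (essential): [0.2134 -0.2956 0.5577; 0.2817 -0.1084 -0.3826; 0.4573 -0.2945 -0.1503]

matrix = [0.2134 -0.2956 0.5577; 0.2817 -0.1084 -0.3826; 0.4573 -0.2945 -0.1503]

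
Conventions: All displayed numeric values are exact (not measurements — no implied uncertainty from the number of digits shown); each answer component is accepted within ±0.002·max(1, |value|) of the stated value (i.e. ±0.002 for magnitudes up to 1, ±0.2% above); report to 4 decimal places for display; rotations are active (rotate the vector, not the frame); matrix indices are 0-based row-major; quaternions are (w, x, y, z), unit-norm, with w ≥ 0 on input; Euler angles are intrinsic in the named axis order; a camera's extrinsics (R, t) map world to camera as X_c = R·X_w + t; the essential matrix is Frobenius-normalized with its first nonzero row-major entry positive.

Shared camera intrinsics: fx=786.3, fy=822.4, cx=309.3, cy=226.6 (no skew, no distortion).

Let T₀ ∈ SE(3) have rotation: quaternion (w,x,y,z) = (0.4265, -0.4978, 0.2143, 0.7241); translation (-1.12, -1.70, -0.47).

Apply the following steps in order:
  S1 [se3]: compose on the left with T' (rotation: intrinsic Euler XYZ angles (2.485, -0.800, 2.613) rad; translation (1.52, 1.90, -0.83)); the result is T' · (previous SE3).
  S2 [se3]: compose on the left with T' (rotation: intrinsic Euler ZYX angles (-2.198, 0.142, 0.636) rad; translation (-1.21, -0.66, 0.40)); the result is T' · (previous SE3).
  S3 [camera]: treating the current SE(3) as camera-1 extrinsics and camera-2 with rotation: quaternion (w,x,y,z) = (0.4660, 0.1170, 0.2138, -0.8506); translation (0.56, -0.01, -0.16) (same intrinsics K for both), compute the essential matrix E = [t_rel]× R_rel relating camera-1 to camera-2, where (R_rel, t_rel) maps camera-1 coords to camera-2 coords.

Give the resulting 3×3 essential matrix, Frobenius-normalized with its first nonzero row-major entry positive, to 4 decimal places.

matrix = [0.5986 -0.2782 -0.2263; -0.0327 0.0231 -0.4072; 0.2228 -0.1151 0.5318]

after S1 (compose_se3): R=[0.5908 0.7732 -0.2304; 0.7532 -0.4262 0.5011; 0.2892 -0.4696 -0.8342], t=(3.1283, 0.5856, -1.0560)
after S2 (compose_se3): R=[-0.0482 -0.4486 0.8924; -0.8062 -0.5099 -0.2999; 0.5896 -0.7340 -0.3371], t=(-2.0965, -3.7545, -0.5394)
after S3 (essential): [0.5986 -0.2782 -0.2263; -0.0327 0.0231 -0.4072; 0.2228 -0.1151 0.5318]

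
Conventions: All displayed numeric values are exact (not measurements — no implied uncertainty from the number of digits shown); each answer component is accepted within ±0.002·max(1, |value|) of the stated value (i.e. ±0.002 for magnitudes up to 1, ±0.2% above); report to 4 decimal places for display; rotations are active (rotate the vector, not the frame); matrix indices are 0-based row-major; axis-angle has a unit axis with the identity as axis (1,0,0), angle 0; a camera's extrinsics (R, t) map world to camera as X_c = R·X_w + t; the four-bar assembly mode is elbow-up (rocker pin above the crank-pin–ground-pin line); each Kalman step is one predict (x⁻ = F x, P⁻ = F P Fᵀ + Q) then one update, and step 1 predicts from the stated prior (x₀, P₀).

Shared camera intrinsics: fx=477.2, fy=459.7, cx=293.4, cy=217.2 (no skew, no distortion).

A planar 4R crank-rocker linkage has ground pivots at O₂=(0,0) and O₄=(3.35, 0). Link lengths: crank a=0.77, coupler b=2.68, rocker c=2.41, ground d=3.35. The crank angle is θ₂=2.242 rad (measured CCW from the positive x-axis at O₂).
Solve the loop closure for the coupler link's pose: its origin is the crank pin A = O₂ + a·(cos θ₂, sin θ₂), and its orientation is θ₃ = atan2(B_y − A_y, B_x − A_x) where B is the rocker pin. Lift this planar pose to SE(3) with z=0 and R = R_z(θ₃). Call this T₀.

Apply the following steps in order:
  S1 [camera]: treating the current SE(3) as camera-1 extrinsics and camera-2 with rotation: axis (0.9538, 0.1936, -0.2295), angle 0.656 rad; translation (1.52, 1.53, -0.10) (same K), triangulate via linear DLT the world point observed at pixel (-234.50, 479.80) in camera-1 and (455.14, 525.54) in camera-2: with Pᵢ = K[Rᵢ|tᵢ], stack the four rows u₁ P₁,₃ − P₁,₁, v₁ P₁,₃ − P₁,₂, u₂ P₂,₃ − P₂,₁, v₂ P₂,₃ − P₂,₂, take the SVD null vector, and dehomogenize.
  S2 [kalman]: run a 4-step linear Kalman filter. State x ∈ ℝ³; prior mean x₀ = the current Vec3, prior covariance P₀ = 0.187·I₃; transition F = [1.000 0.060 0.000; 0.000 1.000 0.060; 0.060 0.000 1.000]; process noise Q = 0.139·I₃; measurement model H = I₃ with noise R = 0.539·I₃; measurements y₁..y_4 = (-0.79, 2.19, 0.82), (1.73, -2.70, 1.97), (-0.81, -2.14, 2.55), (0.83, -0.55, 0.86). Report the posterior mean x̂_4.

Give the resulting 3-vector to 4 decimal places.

result = (0.1219, -0.6166, 1.5084)

source (fourbar_fk): coupler pose = R=[0.8752 -0.4838 0.0000; 0.4838 0.8752 0.0000; 0.0000 0.0000 1.0000], t=(-0.4789, 0.6030, 0.0000)
after S1 (triangulate): (-1.1314, 1.1240, 1.8195)
after S2 (kf_track): (0.1219, -0.6166, 1.5084)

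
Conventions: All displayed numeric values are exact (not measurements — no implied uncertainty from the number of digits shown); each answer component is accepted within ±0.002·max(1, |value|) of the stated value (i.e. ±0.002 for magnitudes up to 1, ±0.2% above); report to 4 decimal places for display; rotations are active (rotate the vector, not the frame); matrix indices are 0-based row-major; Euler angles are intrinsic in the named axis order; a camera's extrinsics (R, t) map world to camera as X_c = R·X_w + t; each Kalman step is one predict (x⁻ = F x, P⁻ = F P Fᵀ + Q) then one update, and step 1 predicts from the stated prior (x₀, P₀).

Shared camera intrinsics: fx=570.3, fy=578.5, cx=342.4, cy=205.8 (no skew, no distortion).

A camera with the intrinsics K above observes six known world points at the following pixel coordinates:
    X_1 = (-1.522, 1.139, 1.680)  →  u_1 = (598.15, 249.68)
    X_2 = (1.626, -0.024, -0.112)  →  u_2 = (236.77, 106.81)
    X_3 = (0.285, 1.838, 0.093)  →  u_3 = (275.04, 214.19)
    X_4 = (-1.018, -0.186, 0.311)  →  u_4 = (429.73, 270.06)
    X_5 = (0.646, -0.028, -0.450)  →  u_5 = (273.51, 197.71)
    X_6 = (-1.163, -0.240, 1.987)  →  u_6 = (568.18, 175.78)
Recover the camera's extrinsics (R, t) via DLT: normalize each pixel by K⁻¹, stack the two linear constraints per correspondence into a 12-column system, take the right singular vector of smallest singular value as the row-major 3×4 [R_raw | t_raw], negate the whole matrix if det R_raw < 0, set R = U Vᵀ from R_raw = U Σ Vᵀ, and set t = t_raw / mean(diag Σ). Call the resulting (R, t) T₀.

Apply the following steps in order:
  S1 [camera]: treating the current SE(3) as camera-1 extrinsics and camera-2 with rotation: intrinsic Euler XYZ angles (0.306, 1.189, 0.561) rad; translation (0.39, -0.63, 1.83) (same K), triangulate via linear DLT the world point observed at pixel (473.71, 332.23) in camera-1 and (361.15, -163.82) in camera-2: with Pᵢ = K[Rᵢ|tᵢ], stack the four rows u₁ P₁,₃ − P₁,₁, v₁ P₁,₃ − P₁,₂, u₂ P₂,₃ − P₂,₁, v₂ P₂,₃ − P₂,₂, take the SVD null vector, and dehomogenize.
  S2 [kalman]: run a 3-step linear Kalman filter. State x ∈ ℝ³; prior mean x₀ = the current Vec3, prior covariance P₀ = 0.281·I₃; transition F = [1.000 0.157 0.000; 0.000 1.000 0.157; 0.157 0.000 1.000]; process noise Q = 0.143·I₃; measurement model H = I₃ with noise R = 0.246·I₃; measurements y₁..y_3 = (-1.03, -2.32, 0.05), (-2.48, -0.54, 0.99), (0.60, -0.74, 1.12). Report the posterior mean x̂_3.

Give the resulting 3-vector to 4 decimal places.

source (pnp_recover): camera pose = R=[-0.6489 -0.2060 0.7324; -0.7595 0.1179 -0.6397; 0.0454 -0.9714 -0.2330], t=(0.0000, 0.1200, 5.9899)
after S1 (triangulate): (-1.7425, 0.0606, 0.2915)
after S2 (kf_track): (-0.6646, -0.7055, 0.7267)

result = (-0.6646, -0.7055, 0.7267)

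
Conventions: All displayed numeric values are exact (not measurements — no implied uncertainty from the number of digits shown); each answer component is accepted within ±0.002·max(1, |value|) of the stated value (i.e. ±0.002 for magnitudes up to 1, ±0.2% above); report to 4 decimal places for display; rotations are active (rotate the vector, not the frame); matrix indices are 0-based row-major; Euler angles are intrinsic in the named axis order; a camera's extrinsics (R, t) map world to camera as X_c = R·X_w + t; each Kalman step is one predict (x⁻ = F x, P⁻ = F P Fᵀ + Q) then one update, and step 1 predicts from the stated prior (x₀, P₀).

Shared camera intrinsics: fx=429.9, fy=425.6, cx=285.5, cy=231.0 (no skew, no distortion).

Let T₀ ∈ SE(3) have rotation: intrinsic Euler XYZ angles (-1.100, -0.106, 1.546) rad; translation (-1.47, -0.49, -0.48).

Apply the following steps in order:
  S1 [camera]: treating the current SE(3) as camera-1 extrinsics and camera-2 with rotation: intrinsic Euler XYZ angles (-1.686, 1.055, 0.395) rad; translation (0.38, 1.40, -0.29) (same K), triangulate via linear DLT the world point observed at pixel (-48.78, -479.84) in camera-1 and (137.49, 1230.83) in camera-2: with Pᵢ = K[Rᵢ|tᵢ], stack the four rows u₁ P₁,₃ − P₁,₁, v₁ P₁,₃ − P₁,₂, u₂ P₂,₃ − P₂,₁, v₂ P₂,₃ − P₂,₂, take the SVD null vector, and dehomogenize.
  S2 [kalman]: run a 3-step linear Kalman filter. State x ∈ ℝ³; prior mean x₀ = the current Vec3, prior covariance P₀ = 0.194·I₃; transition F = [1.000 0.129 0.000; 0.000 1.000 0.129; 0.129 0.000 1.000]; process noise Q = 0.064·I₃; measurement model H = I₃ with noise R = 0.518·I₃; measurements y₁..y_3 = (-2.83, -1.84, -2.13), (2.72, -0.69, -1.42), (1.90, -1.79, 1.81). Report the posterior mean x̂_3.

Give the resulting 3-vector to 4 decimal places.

after S1 (triangulate): (-1.4764, -0.8761, -0.2468)
after S2 (kf_track): (0.1327, -1.1826, -0.2440)

result = (0.1327, -1.1826, -0.2440)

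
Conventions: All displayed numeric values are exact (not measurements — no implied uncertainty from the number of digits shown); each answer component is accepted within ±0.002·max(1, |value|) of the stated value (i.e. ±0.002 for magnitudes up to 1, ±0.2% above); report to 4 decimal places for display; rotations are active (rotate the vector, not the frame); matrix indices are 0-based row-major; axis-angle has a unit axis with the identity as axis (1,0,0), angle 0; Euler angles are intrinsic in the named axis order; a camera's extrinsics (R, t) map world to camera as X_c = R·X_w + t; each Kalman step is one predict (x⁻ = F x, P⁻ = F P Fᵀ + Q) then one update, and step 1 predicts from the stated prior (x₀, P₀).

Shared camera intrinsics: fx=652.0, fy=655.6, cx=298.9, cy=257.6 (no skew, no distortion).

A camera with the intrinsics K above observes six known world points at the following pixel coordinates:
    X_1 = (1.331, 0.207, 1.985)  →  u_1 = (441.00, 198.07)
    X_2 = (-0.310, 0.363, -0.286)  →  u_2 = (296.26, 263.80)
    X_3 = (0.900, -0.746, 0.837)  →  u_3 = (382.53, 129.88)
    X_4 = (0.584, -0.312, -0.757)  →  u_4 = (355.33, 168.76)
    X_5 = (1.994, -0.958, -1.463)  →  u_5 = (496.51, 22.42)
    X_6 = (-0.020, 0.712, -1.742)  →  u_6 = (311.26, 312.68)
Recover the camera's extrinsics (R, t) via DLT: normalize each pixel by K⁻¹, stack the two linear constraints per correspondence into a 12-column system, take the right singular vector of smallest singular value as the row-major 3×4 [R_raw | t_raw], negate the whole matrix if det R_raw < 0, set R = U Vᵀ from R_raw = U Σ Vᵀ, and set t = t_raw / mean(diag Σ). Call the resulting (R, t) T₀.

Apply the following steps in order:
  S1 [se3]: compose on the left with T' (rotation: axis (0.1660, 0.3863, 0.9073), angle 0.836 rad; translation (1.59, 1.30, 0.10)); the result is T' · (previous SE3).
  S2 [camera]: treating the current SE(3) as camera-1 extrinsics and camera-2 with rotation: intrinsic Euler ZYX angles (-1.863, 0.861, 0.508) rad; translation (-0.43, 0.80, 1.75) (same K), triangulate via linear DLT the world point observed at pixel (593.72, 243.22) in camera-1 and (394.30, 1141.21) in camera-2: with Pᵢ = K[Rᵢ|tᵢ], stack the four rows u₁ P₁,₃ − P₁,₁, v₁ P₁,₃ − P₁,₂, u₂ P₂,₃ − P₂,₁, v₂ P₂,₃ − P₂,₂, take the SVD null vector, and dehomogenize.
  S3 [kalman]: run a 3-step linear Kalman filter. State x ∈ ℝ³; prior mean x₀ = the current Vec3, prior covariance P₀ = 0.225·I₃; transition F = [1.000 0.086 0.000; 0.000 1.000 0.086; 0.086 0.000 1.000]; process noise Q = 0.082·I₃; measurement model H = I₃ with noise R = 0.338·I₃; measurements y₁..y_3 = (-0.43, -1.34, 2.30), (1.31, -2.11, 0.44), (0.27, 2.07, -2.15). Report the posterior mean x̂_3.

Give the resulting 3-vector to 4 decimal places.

source (pnp_recover): camera pose = R=[0.9339 0.3113 0.1757; -0.3006 0.9499 -0.0853; -0.1934 0.0269 0.9807], t=(0.2000, -0.4000, 6.8203)
after S1 (compose_se3): R=[0.7656 -0.3988 0.5048; 0.4336 0.8995 0.0530; -0.4752 0.1783 0.8616], t=(4.2801, 1.0988, 6.3801)
after S2 (triangulate): (-1.5412, -0.5477, -1.2735)
after S3 (kf_track): (0.0002, -0.0036, -0.5648)

result = (0.0002, -0.0036, -0.5648)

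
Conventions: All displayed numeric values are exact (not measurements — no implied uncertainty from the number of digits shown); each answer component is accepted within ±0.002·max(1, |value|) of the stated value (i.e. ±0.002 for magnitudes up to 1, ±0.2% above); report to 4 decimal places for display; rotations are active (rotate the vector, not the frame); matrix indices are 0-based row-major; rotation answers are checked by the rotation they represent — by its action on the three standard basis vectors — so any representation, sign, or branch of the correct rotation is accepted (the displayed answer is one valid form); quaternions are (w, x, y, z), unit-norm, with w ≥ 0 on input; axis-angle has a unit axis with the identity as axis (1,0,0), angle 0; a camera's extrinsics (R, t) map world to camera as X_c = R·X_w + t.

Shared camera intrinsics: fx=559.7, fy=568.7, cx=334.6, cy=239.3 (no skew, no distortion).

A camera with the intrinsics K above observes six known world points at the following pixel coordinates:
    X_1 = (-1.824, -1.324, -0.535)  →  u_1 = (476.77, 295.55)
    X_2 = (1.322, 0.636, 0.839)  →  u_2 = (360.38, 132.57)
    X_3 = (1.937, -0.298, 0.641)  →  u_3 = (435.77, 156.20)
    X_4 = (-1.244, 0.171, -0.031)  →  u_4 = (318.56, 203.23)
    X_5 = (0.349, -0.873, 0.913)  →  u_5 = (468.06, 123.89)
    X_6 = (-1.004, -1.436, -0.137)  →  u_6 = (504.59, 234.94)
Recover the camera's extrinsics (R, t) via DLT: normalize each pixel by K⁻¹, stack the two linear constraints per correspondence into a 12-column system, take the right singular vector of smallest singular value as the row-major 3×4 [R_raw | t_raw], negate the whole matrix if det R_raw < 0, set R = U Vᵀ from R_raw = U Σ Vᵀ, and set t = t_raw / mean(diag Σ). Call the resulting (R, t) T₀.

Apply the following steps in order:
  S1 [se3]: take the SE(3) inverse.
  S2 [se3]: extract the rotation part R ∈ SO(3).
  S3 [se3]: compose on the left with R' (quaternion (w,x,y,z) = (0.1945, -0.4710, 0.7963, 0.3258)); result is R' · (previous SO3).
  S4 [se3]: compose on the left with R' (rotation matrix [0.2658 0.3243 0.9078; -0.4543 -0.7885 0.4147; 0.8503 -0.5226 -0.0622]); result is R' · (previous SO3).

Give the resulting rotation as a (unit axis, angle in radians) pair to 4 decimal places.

source (pnp_recover): camera pose = R=[0.3295 -0.9397 0.0914; -0.0660 -0.1196 -0.9906; 0.9418 0.3204 -0.1014], t=(0.4300, -0.4100, 6.1201)
after S1 (invert_se3): R=[0.3295 -0.0660 0.9418; -0.9397 -0.1196 0.3204; 0.0914 -0.9906 -0.1014], t=(-5.9328, -1.6059, 0.1753)
after S2 (rot_of_se3): [0.3295 -0.0660 0.9418; -0.9397 -0.1196 0.3204; 0.0914 -0.9906 -0.1014]
after S3 (compose_so3): [0.6659 0.1337 -0.7339; -0.4645 -0.6955 -0.5482; -0.5838 0.7059 -0.4011]
after S4 (compose_so3): [-0.5036 0.4508 -0.7370; -0.1784 0.7804 0.5993; 0.8453 0.4333 -0.3126]

rotation (axis_angle) = ((-0.0970, -0.9248, -0.3678), 2.1152)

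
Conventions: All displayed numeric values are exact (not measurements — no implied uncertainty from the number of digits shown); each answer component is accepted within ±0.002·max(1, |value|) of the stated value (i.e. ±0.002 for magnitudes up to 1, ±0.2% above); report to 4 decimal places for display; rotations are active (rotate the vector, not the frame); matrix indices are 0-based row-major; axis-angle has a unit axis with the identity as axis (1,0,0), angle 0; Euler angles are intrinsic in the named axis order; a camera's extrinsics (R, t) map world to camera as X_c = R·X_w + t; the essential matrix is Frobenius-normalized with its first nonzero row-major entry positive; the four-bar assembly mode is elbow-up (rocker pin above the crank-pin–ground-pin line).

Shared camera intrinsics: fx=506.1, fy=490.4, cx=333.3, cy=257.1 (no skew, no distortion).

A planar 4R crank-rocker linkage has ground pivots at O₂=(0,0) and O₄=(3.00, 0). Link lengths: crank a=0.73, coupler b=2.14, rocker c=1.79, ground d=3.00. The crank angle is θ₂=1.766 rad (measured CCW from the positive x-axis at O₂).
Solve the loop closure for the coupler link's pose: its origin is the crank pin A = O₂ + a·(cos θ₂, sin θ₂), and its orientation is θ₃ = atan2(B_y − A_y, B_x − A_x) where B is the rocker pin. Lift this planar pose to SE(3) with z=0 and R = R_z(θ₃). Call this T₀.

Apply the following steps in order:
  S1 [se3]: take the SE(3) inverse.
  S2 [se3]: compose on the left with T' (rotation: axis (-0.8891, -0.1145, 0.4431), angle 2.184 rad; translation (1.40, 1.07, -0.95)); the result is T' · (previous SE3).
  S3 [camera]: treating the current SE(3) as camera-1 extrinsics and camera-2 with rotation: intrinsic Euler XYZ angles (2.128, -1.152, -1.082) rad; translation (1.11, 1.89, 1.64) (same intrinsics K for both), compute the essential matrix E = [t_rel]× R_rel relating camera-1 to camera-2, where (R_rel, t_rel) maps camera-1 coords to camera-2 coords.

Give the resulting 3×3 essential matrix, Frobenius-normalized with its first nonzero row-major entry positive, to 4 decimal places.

source (fourbar_fk): coupler pose = R=[0.9474 -0.3200 0.0000; 0.3200 0.9474 0.0000; 0.0000 0.0000 1.0000], t=(-0.1416, 0.7161, 0.0000)
after S1 (invert_se3): R=[0.9474 0.3200 0.0000; -0.3200 0.9474 0.0000; 0.0000 0.0000 1.0000], t=(-0.0950, -0.7238, 0.0000)
after S2 (compose_se3): R=[0.6994 0.0230 -0.7143; 0.6728 -0.3583 0.6472; -0.2410 -0.9333 -0.2661], t=(1.4825, 1.4219, -0.3157)
after S3 (essential): [0.3305 0.3227 0.5196; -0.5795 0.2793 0.1299; 0.1708 -0.1788 -0.1572]

matrix = [0.3305 0.3227 0.5196; -0.5795 0.2793 0.1299; 0.1708 -0.1788 -0.1572]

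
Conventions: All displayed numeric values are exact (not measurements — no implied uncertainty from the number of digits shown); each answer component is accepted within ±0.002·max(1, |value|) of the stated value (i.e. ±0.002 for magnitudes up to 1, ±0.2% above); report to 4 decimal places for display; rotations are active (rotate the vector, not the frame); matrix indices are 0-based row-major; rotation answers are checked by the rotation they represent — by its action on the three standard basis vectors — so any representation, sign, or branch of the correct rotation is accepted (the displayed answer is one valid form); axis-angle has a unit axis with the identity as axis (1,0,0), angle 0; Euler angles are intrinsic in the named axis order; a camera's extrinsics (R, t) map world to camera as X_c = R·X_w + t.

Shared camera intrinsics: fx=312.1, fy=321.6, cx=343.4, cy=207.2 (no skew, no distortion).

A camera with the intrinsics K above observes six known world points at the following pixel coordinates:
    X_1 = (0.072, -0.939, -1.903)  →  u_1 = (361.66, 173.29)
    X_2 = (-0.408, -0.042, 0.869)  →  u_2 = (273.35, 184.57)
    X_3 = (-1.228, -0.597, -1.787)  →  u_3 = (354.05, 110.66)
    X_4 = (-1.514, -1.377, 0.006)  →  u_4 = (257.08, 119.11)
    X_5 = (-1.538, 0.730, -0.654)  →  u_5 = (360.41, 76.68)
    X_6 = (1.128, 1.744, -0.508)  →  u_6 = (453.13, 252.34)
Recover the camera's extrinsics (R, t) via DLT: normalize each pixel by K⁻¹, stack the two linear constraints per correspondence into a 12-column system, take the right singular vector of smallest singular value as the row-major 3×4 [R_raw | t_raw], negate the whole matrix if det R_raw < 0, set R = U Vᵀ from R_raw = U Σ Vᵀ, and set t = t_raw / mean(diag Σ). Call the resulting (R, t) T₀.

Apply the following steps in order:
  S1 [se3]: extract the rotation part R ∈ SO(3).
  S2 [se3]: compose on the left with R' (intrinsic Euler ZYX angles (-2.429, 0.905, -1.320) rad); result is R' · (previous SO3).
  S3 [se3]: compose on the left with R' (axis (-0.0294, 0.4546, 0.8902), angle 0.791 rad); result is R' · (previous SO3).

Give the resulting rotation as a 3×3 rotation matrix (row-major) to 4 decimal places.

source (pnp_recover): camera pose = R=[0.2644 0.6761 -0.6878; 0.9438 -0.0348 0.3286; 0.1982 -0.7360 -0.6473], t=(-0.2799, -0.2199, 5.1297)
after S1 (rot_of_se3): [0.2644 0.6761 -0.6878; 0.9438 -0.0348 0.3286; 0.1982 -0.7360 -0.6473]
after S2 (compose_so3): [0.6699 -0.6991 0.2498; 0.0155 0.3496 0.9368; -0.7423 -0.6237 0.2450]
after S3 (compose_so3): [0.2272 -0.9112 -0.3436; 0.3286 -0.2605 0.9079; -0.9168 -0.3192 0.2402]

rotation (matrix) = ((0.2272, -0.9112, -0.3436), (0.3286, -0.2605, 0.9079), (-0.9168, -0.3192, 0.2402))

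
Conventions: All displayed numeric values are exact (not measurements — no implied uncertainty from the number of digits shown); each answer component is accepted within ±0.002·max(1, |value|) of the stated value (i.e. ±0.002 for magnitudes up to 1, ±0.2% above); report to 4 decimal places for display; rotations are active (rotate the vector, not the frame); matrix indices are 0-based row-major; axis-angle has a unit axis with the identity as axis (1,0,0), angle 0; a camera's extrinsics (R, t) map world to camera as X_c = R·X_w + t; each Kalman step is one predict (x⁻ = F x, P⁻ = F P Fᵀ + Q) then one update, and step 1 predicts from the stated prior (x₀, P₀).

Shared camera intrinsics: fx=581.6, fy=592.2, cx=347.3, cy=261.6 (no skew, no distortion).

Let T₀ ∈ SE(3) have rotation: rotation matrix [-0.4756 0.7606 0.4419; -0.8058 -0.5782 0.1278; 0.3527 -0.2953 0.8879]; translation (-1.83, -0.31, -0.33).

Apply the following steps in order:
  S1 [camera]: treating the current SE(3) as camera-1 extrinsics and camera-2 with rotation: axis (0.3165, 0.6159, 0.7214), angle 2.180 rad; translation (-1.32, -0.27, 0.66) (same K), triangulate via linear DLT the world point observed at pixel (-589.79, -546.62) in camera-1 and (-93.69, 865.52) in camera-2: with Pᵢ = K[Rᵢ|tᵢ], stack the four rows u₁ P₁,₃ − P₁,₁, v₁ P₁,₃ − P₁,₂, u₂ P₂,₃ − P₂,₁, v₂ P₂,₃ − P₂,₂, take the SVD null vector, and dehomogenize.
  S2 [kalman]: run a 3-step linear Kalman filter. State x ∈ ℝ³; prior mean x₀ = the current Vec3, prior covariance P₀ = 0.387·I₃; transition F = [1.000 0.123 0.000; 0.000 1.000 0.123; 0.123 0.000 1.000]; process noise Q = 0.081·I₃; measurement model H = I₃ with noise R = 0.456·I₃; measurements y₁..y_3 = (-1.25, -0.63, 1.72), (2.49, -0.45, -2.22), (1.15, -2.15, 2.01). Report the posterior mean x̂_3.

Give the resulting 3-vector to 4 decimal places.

after S1 (triangulate): (1.0837, 0.4268, 1.1427)
after S2 (kf_track): (0.9353, -0.8307, 0.7504)

result = (0.9353, -0.8307, 0.7504)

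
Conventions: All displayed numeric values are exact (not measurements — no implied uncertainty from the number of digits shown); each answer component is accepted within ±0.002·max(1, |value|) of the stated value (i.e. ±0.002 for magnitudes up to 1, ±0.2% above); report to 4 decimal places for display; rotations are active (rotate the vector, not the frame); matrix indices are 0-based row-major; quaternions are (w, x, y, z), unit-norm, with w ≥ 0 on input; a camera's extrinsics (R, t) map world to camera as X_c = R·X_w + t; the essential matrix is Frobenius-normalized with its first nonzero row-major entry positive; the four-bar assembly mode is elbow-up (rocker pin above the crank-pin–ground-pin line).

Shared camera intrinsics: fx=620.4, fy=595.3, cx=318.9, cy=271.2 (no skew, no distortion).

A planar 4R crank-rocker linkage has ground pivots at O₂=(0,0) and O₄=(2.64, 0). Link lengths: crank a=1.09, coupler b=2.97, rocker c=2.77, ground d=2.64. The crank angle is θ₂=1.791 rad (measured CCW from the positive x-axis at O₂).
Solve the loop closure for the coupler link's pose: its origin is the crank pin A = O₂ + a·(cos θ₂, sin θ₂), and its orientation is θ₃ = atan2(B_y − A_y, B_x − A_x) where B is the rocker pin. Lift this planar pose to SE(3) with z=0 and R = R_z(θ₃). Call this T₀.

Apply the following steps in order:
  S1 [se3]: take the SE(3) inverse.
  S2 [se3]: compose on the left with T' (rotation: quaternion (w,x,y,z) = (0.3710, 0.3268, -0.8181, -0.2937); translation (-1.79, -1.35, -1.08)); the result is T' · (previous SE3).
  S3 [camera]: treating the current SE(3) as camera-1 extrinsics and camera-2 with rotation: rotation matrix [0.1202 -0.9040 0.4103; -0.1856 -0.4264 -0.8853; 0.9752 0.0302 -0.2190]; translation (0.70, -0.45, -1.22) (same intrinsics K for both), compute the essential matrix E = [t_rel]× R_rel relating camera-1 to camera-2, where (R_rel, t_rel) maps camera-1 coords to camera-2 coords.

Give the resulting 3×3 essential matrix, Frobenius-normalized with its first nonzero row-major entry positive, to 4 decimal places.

matrix = [0.5924 -0.2538 0.1082; -0.1078 -0.2105 0.6311; -0.2966 0.0380 0.1715]

source (fourbar_fk): coupler pose = R=[0.8261 -0.5635 0.0000; 0.5635 0.8261 0.0000; 0.0000 0.0000 1.0000], t=(-0.2381, 1.0637, 0.0000)
after S1 (invert_se3): R=[0.8261 0.5635 0.0000; -0.5635 0.8261 0.0000; 0.0000 0.0000 1.0000], t=(-0.4027, -1.0129, 0.0000)
after S2 (compose_se3): R=[-0.2437 -0.5497 -0.7990; -0.9677 0.0830 0.2381; -0.0645 0.8312 -0.5522], t=(-1.2633, -1.6687, -1.9795)
after S3 (essential): [0.5924 -0.2538 0.1082; -0.1078 -0.2105 0.6311; -0.2966 0.0380 0.1715]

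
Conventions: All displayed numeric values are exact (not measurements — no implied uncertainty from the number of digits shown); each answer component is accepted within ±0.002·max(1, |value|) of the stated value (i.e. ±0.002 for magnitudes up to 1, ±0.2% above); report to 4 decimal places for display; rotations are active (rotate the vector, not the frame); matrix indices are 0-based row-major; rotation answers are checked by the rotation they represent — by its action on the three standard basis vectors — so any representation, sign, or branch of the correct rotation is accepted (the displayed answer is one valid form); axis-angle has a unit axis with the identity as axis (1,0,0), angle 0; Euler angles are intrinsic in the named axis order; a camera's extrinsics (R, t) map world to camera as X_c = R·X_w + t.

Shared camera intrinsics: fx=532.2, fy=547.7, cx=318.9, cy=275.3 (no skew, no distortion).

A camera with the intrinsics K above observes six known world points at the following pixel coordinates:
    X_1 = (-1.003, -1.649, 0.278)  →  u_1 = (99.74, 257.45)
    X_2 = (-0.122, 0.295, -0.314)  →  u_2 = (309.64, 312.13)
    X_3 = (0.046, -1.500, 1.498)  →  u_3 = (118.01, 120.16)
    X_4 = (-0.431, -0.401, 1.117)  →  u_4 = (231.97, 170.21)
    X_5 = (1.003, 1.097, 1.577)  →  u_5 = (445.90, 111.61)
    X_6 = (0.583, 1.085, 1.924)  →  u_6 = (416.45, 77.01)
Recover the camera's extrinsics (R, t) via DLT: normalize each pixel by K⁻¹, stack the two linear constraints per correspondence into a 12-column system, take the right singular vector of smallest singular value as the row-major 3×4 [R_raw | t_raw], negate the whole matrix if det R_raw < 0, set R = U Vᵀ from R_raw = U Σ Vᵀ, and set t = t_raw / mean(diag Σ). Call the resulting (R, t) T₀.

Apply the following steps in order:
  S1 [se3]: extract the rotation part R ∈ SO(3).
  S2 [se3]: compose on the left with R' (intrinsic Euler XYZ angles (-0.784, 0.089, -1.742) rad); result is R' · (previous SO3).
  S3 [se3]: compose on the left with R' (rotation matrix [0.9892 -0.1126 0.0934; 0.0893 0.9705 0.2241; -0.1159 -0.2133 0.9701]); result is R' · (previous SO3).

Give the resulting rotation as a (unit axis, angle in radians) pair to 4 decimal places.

rotation (axis_angle) = ((0.6333, -0.5432, -0.5513), 2.1520)

source (pnp_recover): camera pose = R=[0.4446 0.8957 -0.0081; 0.1494 -0.0830 -0.9853; -0.8832 0.4369 -0.1708], t=(-0.3100, 0.1099, 5.3102)
after S1 (rot_of_se3): [0.4446 0.8957 -0.0081; 0.1494 -0.0830 -0.9853; -0.8832 0.4369 -0.1708]
after S2 (compose_so3): [-0.0073 -0.1947 -0.9808; -0.9539 -0.2930 0.0652; -0.3000 0.9361 -0.1836]
after S3 (compose_so3): [0.0722 -0.0721 -0.9948; -0.9936 -0.0919 -0.0654; -0.0867 0.9931 -0.0783]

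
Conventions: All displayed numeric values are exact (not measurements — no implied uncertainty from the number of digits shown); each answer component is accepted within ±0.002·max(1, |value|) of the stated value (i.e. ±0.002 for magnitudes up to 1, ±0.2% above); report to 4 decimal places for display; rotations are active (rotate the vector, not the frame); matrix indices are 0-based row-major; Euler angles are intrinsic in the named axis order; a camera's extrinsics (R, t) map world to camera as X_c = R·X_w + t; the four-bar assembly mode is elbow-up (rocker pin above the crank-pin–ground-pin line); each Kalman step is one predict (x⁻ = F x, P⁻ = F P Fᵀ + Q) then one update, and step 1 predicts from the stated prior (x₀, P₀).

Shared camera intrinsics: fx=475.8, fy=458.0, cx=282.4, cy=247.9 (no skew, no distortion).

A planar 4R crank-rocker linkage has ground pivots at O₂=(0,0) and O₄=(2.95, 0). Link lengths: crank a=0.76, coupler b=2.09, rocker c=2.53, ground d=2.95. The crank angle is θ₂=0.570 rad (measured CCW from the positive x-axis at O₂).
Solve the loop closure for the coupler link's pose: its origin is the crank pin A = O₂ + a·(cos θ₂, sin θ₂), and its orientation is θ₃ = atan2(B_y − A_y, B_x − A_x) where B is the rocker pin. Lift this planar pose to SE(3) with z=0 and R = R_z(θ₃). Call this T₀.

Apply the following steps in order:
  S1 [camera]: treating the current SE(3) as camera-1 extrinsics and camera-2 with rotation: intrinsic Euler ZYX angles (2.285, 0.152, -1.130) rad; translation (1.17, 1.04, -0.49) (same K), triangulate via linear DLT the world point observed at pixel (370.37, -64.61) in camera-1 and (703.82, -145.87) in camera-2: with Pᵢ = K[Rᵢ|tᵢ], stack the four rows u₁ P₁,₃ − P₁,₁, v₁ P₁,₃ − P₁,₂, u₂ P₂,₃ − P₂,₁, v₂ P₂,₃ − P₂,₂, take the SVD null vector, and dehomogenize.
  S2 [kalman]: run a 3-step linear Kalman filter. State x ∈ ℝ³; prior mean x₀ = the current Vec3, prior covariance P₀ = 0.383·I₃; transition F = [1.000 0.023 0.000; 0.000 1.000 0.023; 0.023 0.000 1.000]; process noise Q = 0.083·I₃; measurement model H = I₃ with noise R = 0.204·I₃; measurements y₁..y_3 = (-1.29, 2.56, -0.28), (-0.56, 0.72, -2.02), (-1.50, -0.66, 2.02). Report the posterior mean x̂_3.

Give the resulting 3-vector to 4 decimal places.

result = (-1.1971, 0.2687, 0.4906)

source (fourbar_fk): coupler pose = R=[0.5121 -0.8589 0.0000; 0.8589 0.5121 0.0000; 0.0000 0.0000 1.0000], t=(0.6398, 0.4101, 0.0000)
after S1 (triangulate): (-1.6109, -0.6232, 1.8945)
after S2 (kf_track): (-1.1971, 0.2687, 0.4906)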